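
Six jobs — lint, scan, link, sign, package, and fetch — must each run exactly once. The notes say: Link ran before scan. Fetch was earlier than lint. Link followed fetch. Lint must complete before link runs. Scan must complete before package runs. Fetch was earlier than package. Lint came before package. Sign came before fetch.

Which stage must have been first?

Sign has a chain of constraints placing it before every other stage, so sign must be first.

sign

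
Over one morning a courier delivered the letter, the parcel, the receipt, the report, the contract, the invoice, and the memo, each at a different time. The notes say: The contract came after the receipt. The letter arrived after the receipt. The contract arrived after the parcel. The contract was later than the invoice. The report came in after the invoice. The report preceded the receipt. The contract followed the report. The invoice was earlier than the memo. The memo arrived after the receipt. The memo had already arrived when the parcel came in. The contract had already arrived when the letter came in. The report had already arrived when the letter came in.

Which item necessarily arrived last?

Every other item has a chain of constraints placing it before the letter, so the letter is last.

the letter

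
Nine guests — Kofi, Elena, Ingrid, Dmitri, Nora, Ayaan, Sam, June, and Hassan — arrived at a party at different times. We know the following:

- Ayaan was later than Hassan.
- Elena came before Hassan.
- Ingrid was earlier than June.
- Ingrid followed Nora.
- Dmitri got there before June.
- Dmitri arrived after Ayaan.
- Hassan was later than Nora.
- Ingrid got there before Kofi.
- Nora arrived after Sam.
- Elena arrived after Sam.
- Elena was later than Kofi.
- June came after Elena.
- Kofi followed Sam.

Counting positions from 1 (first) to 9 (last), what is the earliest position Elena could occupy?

5

Ingrid, Kofi, Nora, and Sam must all come before Elena — 4 forced predecessors.
Nothing else is forced ahead of Elena, so their earliest slot is position 4 + 1 = 5.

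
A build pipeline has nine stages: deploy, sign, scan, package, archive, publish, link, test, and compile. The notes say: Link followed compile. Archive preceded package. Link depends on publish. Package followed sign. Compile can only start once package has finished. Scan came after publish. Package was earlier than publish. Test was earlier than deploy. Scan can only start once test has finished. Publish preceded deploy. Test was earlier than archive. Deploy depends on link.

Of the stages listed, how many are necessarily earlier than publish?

Directly stated before publish: package.
Archive reaches publish via archive → package → publish.
Sign reaches publish via sign → package → publish.
Test reaches publish via test → archive → package → publish.
No chain forces deploy (or any of the others) ahead of publish.
That's archive, package, sign, and test — 4 in all.

4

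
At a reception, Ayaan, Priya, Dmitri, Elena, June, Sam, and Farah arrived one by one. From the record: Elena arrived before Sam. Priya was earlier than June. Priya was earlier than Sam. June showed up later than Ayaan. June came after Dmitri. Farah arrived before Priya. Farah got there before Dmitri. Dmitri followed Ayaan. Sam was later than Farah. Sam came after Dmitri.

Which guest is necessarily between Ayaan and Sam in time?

Tracing the constraints gives Ayaan → Dmitri → Sam, so Dmitri sits after Ayaan and before Sam.
No other guest is forced both after Ayaan and before Sam.

Dmitri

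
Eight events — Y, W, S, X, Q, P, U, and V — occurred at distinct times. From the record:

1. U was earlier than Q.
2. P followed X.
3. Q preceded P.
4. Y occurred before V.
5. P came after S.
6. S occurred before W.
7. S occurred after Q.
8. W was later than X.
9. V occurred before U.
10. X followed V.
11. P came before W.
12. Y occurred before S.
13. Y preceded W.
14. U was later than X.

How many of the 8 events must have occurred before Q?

Directly stated before Q: U.
V reaches Q via V → U → Q.
X reaches Q via X → U → Q.
Y reaches Q via Y → V → U → Q.
No chain forces S (or any of the others) ahead of Q.
That's U, V, X, and Y — 4 in all.

4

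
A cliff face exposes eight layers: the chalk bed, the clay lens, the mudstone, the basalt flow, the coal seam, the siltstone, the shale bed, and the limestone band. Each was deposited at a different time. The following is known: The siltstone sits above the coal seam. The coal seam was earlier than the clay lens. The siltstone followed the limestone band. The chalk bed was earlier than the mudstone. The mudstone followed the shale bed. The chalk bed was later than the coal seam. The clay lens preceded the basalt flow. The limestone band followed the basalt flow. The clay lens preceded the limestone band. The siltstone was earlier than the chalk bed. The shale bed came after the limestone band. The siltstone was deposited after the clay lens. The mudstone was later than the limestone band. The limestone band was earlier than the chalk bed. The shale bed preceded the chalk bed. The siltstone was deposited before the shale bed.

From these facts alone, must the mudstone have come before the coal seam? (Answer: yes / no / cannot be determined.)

Tracing the constraints gives the coal seam → the chalk bed → the mudstone, so the coal seam must come before the mudstone.
That means the mudstone cannot be before the coal seam.

no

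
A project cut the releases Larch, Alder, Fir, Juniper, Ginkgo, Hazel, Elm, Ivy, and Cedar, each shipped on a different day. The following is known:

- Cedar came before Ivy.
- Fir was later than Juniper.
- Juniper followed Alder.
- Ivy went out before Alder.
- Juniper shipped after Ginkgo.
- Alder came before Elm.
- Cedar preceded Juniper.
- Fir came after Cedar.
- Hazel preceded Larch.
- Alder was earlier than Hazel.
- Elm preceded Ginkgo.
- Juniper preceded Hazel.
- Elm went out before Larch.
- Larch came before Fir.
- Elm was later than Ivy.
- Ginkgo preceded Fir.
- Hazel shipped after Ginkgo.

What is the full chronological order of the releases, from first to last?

The constraints fix every adjacent pair, so only one ordering works:
Cedar → Ivy → Alder → Elm → Ginkgo → Juniper → Hazel → Larch → Fir.

Cedar, Ivy, Alder, Elm, Ginkgo, Juniper, Hazel, Larch, Fir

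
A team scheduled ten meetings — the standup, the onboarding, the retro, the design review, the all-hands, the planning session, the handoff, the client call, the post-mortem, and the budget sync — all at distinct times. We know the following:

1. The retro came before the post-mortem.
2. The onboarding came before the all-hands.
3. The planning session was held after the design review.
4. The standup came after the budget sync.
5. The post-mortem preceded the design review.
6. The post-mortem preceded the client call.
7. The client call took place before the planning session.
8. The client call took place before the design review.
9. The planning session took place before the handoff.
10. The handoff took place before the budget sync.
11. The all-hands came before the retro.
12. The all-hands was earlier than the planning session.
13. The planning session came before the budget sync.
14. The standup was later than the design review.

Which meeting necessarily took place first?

The onboarding has a chain of constraints placing it before every other meeting, so the onboarding must be first.

the onboarding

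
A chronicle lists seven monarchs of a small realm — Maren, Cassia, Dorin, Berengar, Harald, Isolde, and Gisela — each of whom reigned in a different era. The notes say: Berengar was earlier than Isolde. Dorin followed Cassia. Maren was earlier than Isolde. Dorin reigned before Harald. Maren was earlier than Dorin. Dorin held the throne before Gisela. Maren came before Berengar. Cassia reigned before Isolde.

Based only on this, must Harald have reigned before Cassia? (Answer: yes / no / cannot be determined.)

Tracing the constraints gives Cassia → Dorin → Harald, so Cassia must come before Harald.
That means Harald cannot be before Cassia.

no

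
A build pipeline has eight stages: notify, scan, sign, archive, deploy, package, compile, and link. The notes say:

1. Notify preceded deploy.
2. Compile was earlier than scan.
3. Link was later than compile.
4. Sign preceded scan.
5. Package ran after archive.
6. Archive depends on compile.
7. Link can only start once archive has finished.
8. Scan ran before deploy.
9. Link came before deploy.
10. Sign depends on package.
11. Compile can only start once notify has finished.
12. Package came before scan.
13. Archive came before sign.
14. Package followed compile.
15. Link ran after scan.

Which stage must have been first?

notify

Notify has a chain of constraints placing it before every other stage, so notify must be first.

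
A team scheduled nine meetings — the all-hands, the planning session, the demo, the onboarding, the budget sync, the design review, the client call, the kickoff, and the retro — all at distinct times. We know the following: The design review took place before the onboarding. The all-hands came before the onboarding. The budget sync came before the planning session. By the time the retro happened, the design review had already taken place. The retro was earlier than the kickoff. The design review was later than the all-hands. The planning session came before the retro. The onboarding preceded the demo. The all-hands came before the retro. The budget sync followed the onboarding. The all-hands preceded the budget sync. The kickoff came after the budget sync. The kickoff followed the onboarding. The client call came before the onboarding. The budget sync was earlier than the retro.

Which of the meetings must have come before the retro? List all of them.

the all-hands, the budget sync, the client call, the design review, the onboarding, the planning session

Directly stated before the retro: the all-hands, the budget sync, the design review, and the planning session.
The client call reaches the retro via the client call → the onboarding → the budget sync → the retro.
The onboarding reaches the retro via the onboarding → the budget sync → the retro.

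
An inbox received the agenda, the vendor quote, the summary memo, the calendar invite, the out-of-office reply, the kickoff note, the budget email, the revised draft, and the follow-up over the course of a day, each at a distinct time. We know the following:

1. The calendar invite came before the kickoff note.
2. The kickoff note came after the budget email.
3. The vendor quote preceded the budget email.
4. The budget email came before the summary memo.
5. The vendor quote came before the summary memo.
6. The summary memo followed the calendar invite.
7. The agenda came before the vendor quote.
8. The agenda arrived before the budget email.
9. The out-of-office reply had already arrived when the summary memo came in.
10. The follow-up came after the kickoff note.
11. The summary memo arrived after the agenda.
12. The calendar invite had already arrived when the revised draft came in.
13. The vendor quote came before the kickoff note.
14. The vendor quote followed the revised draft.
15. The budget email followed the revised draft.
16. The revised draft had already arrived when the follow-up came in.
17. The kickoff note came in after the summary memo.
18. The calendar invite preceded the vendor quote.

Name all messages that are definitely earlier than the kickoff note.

the agenda, the budget email, the calendar invite, the out-of-office reply, the revised draft, the summary memo, the vendor quote

Directly stated before the kickoff note: the budget email, the calendar invite, the summary memo, and the vendor quote.
The agenda reaches the kickoff note via the agenda → the budget email → the kickoff note.
The out-of-office reply reaches the kickoff note via the out-of-office reply → the summary memo → the kickoff note.
The revised draft reaches the kickoff note via the revised draft → the budget email → the kickoff note.
No chain forces the follow-up ahead of the kickoff note.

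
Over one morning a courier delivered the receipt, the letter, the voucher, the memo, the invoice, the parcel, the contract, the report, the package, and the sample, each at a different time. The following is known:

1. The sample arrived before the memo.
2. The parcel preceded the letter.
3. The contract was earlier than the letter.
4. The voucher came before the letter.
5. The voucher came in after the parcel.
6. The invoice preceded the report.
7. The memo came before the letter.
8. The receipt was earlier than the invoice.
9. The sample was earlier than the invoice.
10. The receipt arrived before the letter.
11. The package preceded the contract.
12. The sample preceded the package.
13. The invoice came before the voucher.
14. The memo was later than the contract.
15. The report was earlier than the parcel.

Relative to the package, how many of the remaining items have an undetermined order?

Forced before the package: the sample; forced after the package: the contract, the letter, and the memo.
That leaves the invoice, the parcel, the receipt, the report, and the voucher with no forced order relative to the package — 5.

5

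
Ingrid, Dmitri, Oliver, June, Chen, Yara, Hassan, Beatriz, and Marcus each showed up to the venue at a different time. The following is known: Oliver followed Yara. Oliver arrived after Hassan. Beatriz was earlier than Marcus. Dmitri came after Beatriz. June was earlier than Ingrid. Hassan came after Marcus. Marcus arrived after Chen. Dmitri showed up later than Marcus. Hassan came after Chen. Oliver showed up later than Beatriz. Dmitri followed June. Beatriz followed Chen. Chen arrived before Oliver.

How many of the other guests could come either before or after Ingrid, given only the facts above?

Forced before Ingrid: June.
That leaves Beatriz, Chen, Dmitri, Hassan, Marcus, Oliver, and Yara with no forced order relative to Ingrid — 7.

7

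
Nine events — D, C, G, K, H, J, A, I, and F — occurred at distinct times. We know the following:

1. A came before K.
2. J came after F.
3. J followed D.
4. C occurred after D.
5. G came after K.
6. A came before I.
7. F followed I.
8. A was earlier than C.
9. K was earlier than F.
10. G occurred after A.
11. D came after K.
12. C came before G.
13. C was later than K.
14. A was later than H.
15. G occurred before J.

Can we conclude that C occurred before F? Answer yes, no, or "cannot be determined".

No chain of stated constraints runs from C to F, and none runs from F to C either.
So the relative order of C and F is not fixed by the given facts.

cannot be determined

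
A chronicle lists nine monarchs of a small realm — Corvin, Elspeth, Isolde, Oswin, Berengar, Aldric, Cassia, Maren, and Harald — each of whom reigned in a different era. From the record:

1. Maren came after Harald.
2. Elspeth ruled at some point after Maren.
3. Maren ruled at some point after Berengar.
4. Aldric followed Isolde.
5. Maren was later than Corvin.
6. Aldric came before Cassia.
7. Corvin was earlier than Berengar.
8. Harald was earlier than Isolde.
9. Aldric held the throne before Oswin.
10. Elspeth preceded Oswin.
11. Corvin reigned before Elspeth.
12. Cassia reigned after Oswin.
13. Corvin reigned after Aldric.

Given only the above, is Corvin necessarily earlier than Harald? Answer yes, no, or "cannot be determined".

no

Tracing the constraints gives Harald → Isolde → Aldric → Corvin, so Harald must come before Corvin.
That means Corvin cannot be before Harald.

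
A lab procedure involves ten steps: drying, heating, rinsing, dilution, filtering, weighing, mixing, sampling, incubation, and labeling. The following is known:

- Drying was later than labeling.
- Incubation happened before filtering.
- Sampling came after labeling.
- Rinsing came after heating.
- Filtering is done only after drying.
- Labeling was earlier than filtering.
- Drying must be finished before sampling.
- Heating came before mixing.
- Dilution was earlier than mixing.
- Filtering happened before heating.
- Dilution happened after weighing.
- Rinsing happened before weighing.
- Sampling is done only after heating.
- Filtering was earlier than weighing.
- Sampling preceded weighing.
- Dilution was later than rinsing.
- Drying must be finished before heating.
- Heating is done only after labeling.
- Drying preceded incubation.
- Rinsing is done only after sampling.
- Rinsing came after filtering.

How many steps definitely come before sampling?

Directly stated before sampling: drying, heating, and labeling.
Filtering reaches sampling via filtering → heating → sampling.
Incubation reaches sampling via incubation → filtering → heating → sampling.
No chain forces mixing (or any of the others) ahead of sampling.
That's drying, filtering, heating, incubation, and labeling — 5 in all.

5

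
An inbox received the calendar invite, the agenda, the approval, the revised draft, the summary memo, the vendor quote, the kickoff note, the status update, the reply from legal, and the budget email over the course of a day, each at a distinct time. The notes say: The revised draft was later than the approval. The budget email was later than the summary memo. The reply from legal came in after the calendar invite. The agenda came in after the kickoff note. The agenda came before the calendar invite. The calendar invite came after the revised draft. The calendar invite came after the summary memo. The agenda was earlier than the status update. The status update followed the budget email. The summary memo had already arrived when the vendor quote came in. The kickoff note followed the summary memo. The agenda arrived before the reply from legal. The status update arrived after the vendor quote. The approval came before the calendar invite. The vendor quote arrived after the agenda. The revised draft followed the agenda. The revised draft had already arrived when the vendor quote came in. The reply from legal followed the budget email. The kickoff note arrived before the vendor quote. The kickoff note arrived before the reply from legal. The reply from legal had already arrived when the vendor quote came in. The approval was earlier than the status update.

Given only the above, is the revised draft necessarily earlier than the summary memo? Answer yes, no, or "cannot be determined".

Tracing the constraints gives the summary memo → the kickoff note → the agenda → the revised draft, so the summary memo must come before the revised draft.
That means the revised draft cannot be before the summary memo.

no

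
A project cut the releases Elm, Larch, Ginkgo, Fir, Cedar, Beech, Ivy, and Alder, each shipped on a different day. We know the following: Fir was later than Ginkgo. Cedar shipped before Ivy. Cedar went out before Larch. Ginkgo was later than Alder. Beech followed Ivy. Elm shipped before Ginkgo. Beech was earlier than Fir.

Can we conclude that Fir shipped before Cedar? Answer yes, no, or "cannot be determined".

Tracing the constraints gives Cedar → Ivy → Beech → Fir, so Cedar must come before Fir.
That means Fir cannot be before Cedar.

no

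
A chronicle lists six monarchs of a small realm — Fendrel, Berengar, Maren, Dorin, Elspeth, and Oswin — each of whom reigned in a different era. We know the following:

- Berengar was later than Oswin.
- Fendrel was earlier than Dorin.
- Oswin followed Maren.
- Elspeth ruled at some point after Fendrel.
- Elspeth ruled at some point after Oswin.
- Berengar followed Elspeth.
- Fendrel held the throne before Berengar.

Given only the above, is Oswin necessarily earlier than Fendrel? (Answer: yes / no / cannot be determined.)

cannot be determined

No chain of stated constraints runs from Oswin to Fendrel, and none runs from Fendrel to Oswin either.
So the relative order of Oswin and Fendrel is not fixed by the given facts.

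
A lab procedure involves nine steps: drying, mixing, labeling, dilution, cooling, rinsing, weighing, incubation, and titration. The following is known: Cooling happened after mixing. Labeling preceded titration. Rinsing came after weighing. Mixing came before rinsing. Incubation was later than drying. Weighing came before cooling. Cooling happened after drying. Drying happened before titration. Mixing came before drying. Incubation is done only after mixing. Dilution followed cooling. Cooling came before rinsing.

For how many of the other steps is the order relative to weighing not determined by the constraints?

5

Forced after weighing: cooling, dilution, and rinsing.
That leaves drying, incubation, labeling, mixing, and titration with no forced order relative to weighing — 5.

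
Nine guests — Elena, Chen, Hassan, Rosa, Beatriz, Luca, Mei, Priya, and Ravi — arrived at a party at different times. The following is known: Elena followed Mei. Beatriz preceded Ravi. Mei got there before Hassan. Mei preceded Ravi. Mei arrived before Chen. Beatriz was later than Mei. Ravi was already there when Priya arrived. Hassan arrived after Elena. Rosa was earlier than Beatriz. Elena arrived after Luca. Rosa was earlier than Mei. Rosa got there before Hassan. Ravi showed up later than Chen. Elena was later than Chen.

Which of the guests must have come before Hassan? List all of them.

Chen, Elena, Luca, Mei, Rosa

Directly stated before Hassan: Elena, Mei, and Rosa.
Chen reaches Hassan via Chen → Elena → Hassan.
Luca reaches Hassan via Luca → Elena → Hassan.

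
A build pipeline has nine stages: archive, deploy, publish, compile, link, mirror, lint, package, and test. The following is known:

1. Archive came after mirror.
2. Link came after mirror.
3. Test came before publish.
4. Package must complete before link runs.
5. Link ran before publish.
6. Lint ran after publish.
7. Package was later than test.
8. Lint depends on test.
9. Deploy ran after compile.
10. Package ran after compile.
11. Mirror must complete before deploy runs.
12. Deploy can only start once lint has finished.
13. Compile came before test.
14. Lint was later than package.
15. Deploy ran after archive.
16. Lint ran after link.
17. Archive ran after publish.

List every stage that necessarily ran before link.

Directly stated before link: mirror and package.
Compile reaches link via compile → package → link.
Test reaches link via test → package → link.
No chain forces deploy (or any of the others) ahead of link.

compile, mirror, package, test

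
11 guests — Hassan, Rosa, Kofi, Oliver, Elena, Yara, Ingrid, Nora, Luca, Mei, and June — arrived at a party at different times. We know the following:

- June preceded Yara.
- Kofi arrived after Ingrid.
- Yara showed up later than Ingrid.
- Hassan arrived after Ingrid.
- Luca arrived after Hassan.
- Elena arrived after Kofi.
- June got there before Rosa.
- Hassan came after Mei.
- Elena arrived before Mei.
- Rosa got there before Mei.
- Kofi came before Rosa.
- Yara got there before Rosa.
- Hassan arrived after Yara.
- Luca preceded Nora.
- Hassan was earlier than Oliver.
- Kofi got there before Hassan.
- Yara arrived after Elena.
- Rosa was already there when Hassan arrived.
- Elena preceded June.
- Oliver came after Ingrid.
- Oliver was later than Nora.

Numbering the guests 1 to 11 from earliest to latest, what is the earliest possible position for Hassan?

8

Elena, Ingrid, June, Kofi, Mei, Rosa, and Yara must all come before Hassan — 7 forced predecessors.
Nothing else is forced ahead of Hassan, so their earliest slot is position 7 + 1 = 8.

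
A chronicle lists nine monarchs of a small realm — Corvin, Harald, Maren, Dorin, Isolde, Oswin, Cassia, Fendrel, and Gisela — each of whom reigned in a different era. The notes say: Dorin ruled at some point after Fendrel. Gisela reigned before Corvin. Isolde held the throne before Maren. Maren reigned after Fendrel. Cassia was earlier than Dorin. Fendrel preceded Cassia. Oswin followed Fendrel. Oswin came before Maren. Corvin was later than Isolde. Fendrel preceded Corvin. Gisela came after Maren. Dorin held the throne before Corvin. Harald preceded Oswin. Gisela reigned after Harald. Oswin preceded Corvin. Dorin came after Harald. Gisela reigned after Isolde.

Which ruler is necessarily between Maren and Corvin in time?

Tracing the constraints gives Maren → Gisela → Corvin, so Gisela sits after Maren and before Corvin.
No other ruler is forced both after Maren and before Corvin.

Gisela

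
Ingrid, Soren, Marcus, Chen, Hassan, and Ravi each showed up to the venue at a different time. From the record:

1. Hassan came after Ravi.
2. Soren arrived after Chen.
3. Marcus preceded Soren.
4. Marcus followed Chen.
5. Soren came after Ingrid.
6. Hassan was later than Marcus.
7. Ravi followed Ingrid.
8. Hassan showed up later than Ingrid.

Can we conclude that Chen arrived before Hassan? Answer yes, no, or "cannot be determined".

yes

Chain the constraints: Chen → Marcus → Hassan. Each link is directly stated, so Chen comes before Hassan.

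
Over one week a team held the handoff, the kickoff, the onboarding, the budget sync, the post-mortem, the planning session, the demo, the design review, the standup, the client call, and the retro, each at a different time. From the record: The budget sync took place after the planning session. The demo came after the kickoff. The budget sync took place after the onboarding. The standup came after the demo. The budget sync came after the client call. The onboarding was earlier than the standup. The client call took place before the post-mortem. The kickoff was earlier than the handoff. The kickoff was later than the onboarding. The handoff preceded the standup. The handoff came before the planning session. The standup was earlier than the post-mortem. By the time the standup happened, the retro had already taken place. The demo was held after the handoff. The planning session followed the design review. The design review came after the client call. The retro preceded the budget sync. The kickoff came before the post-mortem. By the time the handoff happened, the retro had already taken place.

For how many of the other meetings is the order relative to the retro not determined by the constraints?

Forced after the retro: the budget sync, the demo, the handoff, the planning session, the post-mortem, and the standup.
That leaves the client call, the design review, the kickoff, and the onboarding with no forced order relative to the retro — 4.

4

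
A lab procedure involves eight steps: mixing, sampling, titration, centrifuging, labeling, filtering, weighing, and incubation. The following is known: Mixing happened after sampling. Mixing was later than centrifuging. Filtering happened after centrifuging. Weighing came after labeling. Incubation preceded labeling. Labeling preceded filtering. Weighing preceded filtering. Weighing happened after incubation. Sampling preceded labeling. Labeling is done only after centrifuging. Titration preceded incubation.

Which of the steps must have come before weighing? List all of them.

Directly stated before weighing: incubation and labeling.
Centrifuging reaches weighing via centrifuging → labeling → weighing.
Sampling reaches weighing via sampling → labeling → weighing.
Titration reaches weighing via titration → incubation → weighing.
No chain forces mixing (or any of the others) ahead of weighing.

centrifuging, incubation, labeling, sampling, titration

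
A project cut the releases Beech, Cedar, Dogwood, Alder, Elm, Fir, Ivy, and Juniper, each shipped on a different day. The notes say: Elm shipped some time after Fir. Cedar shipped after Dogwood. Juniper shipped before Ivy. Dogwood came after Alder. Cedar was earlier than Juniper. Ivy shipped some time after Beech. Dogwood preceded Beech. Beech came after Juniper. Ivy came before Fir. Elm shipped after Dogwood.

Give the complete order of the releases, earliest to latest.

The constraints fix every adjacent pair, so only one ordering works:
Alder → Dogwood → Cedar → Juniper → Beech → Ivy → Fir → Elm.

Alder, Dogwood, Cedar, Juniper, Beech, Ivy, Fir, Elm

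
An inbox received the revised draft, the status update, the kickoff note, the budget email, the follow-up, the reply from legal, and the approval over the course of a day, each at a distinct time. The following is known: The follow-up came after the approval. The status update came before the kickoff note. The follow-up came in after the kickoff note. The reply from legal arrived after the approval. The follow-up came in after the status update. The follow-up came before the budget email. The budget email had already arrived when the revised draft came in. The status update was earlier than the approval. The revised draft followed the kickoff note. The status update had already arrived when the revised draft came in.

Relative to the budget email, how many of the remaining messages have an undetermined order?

Forced before the budget email: the approval, the follow-up, the kickoff note, and the status update; forced after the budget email: the revised draft.
That leaves the reply from legal with no forced order relative to the budget email — 1.

1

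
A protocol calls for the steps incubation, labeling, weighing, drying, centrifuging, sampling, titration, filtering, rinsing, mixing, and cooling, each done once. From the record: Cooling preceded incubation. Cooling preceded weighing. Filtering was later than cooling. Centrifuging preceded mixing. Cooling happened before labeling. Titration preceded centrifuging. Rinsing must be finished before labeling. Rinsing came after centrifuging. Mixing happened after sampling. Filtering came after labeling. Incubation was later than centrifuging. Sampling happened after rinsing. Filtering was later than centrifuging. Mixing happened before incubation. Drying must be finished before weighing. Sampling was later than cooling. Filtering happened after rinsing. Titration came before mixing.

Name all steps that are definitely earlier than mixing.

Directly stated before mixing: centrifuging, sampling, and titration.
Cooling reaches mixing via cooling → sampling → mixing.
Rinsing reaches mixing via rinsing → sampling → mixing.

centrifuging, cooling, rinsing, sampling, titration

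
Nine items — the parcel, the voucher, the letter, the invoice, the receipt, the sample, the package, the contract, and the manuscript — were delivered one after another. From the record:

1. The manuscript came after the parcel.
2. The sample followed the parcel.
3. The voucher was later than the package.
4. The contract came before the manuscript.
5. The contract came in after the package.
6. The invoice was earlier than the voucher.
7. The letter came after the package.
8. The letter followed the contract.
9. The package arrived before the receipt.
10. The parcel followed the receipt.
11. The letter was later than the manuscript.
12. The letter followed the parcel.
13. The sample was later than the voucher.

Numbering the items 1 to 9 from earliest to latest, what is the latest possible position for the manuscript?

8

The manuscript must come before the letter — 1 item forced after it.
Everything else can be placed before the manuscript in some valid order, so the manuscript can sit as late as position 9 − 1 = 8.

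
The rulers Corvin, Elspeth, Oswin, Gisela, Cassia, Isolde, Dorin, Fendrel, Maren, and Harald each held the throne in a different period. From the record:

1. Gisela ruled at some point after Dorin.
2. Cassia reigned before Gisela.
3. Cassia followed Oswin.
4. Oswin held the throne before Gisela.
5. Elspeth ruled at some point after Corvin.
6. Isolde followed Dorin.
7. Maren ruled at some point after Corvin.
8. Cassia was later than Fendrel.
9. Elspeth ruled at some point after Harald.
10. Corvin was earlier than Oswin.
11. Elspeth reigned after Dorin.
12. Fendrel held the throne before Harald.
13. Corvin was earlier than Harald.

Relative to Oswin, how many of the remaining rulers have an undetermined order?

6

Forced before Oswin: Corvin; forced after Oswin: Cassia and Gisela.
That leaves Dorin, Elspeth, Fendrel, Harald, Isolde, and Maren with no forced order relative to Oswin — 6.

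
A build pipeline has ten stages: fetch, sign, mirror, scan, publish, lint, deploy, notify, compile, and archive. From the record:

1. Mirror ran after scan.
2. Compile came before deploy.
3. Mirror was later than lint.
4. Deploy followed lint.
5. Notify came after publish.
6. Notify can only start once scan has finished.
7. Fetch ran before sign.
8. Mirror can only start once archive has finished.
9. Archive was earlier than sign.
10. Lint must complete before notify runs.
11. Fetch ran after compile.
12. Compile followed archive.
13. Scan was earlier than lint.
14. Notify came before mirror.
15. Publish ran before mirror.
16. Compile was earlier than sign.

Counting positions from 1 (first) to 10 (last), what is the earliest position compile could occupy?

2

Archive must come before compile — 1 forced predecessor.
Nothing else is forced ahead of compile, so its earliest slot is position 1 + 1 = 2.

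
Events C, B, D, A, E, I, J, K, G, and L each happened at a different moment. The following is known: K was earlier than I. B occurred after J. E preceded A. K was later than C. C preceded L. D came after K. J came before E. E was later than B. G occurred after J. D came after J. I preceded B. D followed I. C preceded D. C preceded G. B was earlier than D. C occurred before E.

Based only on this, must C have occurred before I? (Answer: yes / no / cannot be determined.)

Chain the constraints: C → K → I. Each link is directly stated, so C comes before I.

yes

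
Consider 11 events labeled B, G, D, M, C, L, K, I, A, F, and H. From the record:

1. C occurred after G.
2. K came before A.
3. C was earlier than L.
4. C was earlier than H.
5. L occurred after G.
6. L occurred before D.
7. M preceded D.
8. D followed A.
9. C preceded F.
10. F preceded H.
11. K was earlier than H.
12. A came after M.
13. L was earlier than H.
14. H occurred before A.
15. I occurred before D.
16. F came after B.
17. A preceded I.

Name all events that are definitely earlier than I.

A, B, C, F, G, H, K, L, M

Directly stated before I: A.
B reaches I via B → F → H → A → I.
C reaches I via C → H → A → I.
F reaches I via F → H → A → I.
Likewise G, H, K, L, and M each reach I by chaining the stated constraints.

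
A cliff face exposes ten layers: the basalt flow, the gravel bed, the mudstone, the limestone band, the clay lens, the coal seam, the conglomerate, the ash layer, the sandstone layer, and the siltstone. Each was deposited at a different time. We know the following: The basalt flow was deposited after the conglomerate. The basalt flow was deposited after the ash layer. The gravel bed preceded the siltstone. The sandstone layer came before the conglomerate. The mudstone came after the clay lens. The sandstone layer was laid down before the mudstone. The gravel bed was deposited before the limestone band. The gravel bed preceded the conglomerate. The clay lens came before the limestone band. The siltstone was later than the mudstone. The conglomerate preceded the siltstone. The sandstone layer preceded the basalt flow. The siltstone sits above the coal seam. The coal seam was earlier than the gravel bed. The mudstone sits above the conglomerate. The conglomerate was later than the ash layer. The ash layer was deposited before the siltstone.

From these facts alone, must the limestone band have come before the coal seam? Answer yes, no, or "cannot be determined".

no

Tracing the constraints gives the coal seam → the gravel bed → the limestone band, so the coal seam must come before the limestone band.
That means the limestone band cannot be before the coal seam.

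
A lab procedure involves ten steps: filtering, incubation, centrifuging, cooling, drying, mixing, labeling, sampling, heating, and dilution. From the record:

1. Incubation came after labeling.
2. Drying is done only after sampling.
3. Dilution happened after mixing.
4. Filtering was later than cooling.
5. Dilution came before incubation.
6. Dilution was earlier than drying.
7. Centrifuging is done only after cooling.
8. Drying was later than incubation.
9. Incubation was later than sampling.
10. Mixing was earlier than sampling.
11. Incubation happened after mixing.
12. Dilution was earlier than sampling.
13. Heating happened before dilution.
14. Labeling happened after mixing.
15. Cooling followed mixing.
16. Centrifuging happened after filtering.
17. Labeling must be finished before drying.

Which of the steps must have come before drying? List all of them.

dilution, heating, incubation, labeling, mixing, sampling

Directly stated before drying: dilution, incubation, labeling, and sampling.
Heating reaches drying via heating → dilution → drying.
Mixing reaches drying via mixing → sampling → drying.
No chain forces cooling (or any of the others) ahead of drying.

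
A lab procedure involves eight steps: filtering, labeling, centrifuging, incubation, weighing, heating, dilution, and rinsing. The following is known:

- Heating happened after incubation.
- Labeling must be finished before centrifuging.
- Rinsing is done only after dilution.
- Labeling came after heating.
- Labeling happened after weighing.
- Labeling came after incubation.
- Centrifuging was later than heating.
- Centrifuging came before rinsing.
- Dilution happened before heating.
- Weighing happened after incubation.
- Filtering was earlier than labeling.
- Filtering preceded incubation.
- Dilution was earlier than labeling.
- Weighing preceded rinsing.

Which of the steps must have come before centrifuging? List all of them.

Directly stated before centrifuging: heating and labeling.
Dilution reaches centrifuging via dilution → heating → centrifuging.
Filtering reaches centrifuging via filtering → labeling → centrifuging.
Incubation reaches centrifuging via incubation → labeling → centrifuging.
Likewise weighing reaches centrifuging by chaining the stated constraints.

dilution, filtering, heating, incubation, labeling, weighing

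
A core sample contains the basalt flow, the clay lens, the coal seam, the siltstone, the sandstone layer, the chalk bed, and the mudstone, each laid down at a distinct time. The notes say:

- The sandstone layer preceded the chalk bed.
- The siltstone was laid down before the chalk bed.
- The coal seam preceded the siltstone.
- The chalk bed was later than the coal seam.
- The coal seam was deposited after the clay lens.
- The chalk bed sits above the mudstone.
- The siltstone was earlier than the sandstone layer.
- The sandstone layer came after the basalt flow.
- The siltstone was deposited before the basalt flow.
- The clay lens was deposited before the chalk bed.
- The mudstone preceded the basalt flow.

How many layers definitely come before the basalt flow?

Directly stated before the basalt flow: the mudstone and the siltstone.
The clay lens reaches the basalt flow via the clay lens → the coal seam → the siltstone → the basalt flow.
The coal seam reaches the basalt flow via the coal seam → the siltstone → the basalt flow.
That's the clay lens, the coal seam, the mudstone, and the siltstone — 4 in all.

4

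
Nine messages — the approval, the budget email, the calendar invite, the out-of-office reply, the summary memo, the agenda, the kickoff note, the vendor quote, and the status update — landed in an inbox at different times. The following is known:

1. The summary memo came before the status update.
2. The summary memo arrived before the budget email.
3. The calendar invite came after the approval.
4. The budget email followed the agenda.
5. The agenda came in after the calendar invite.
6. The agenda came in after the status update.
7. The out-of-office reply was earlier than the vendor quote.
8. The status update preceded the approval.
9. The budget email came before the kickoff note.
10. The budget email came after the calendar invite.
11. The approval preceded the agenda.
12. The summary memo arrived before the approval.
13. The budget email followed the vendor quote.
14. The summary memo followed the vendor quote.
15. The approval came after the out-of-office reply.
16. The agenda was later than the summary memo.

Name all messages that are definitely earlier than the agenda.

Directly stated before the agenda: the approval, the calendar invite, the status update, and the summary memo.
The out-of-office reply reaches the agenda via the out-of-office reply → the approval → the agenda.
The vendor quote reaches the agenda via the vendor quote → the summary memo → the agenda.
No chain forces the kickoff note (or any of the others) ahead of the agenda.

the approval, the calendar invite, the out-of-office reply, the status update, the summary memo, the vendor quote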